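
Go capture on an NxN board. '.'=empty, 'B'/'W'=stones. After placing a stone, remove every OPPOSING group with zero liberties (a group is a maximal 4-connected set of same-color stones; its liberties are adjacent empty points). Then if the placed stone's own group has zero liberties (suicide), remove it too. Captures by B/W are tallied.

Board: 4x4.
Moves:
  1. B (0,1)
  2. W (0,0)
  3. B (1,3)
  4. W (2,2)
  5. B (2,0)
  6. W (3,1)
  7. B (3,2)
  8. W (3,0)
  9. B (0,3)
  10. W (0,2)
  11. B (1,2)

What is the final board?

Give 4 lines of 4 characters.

Move 1: B@(0,1) -> caps B=0 W=0
Move 2: W@(0,0) -> caps B=0 W=0
Move 3: B@(1,3) -> caps B=0 W=0
Move 4: W@(2,2) -> caps B=0 W=0
Move 5: B@(2,0) -> caps B=0 W=0
Move 6: W@(3,1) -> caps B=0 W=0
Move 7: B@(3,2) -> caps B=0 W=0
Move 8: W@(3,0) -> caps B=0 W=0
Move 9: B@(0,3) -> caps B=0 W=0
Move 10: W@(0,2) -> caps B=0 W=0
Move 11: B@(1,2) -> caps B=1 W=0

Answer: WB.B
..BB
B.W.
WWB.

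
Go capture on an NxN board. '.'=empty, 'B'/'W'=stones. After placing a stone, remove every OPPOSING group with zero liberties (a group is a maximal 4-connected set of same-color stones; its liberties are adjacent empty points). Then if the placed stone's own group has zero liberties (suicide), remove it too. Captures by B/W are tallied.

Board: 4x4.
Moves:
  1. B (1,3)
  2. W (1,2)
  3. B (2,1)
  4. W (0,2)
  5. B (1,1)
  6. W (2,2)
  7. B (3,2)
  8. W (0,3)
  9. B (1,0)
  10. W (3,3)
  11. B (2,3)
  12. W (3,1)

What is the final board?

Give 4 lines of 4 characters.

Move 1: B@(1,3) -> caps B=0 W=0
Move 2: W@(1,2) -> caps B=0 W=0
Move 3: B@(2,1) -> caps B=0 W=0
Move 4: W@(0,2) -> caps B=0 W=0
Move 5: B@(1,1) -> caps B=0 W=0
Move 6: W@(2,2) -> caps B=0 W=0
Move 7: B@(3,2) -> caps B=0 W=0
Move 8: W@(0,3) -> caps B=0 W=0
Move 9: B@(1,0) -> caps B=0 W=0
Move 10: W@(3,3) -> caps B=0 W=0
Move 11: B@(2,3) -> caps B=1 W=0
Move 12: W@(3,1) -> caps B=1 W=0

Answer: ..WW
BBWB
.BWB
.WB.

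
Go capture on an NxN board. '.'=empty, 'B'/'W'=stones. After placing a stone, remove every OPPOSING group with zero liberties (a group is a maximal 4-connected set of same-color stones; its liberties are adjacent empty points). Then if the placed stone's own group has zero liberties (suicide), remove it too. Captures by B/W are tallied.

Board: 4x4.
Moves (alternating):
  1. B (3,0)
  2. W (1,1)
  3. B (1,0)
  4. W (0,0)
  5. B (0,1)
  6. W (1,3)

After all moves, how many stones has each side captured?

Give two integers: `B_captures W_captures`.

Answer: 1 0

Derivation:
Move 1: B@(3,0) -> caps B=0 W=0
Move 2: W@(1,1) -> caps B=0 W=0
Move 3: B@(1,0) -> caps B=0 W=0
Move 4: W@(0,0) -> caps B=0 W=0
Move 5: B@(0,1) -> caps B=1 W=0
Move 6: W@(1,3) -> caps B=1 W=0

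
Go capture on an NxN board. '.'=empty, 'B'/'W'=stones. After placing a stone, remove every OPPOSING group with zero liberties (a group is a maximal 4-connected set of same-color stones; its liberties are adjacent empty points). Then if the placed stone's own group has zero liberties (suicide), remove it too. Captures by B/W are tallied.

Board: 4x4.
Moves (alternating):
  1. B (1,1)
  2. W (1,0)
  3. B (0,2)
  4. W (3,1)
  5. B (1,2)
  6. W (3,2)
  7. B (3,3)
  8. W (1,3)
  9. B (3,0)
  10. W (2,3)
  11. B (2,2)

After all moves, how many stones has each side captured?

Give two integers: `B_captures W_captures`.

Move 1: B@(1,1) -> caps B=0 W=0
Move 2: W@(1,0) -> caps B=0 W=0
Move 3: B@(0,2) -> caps B=0 W=0
Move 4: W@(3,1) -> caps B=0 W=0
Move 5: B@(1,2) -> caps B=0 W=0
Move 6: W@(3,2) -> caps B=0 W=0
Move 7: B@(3,3) -> caps B=0 W=0
Move 8: W@(1,3) -> caps B=0 W=0
Move 9: B@(3,0) -> caps B=0 W=0
Move 10: W@(2,3) -> caps B=0 W=1
Move 11: B@(2,2) -> caps B=0 W=1

Answer: 0 1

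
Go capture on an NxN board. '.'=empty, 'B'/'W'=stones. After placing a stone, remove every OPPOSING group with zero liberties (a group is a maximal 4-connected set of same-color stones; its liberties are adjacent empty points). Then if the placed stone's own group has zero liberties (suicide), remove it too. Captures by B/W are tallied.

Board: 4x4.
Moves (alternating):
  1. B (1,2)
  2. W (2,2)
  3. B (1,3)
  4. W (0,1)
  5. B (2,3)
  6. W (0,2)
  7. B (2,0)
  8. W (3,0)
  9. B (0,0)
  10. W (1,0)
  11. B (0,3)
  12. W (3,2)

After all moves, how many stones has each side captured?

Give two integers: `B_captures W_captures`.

Answer: 0 1

Derivation:
Move 1: B@(1,2) -> caps B=0 W=0
Move 2: W@(2,2) -> caps B=0 W=0
Move 3: B@(1,3) -> caps B=0 W=0
Move 4: W@(0,1) -> caps B=0 W=0
Move 5: B@(2,3) -> caps B=0 W=0
Move 6: W@(0,2) -> caps B=0 W=0
Move 7: B@(2,0) -> caps B=0 W=0
Move 8: W@(3,0) -> caps B=0 W=0
Move 9: B@(0,0) -> caps B=0 W=0
Move 10: W@(1,0) -> caps B=0 W=1
Move 11: B@(0,3) -> caps B=0 W=1
Move 12: W@(3,2) -> caps B=0 W=1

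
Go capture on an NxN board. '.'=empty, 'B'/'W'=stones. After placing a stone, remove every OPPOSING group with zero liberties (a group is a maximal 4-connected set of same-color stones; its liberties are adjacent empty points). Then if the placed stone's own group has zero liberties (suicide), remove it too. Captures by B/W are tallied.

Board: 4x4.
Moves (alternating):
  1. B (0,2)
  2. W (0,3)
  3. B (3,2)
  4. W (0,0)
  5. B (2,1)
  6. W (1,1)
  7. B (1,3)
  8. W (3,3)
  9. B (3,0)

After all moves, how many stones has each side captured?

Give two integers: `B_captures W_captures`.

Answer: 1 0

Derivation:
Move 1: B@(0,2) -> caps B=0 W=0
Move 2: W@(0,3) -> caps B=0 W=0
Move 3: B@(3,2) -> caps B=0 W=0
Move 4: W@(0,0) -> caps B=0 W=0
Move 5: B@(2,1) -> caps B=0 W=0
Move 6: W@(1,1) -> caps B=0 W=0
Move 7: B@(1,3) -> caps B=1 W=0
Move 8: W@(3,3) -> caps B=1 W=0
Move 9: B@(3,0) -> caps B=1 W=0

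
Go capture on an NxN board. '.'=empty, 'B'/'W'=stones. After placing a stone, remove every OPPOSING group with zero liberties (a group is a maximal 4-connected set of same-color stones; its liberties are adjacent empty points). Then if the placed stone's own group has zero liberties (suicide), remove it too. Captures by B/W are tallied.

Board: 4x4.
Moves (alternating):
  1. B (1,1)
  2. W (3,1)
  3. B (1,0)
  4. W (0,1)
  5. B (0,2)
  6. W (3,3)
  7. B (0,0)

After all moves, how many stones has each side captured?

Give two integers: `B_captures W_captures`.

Answer: 1 0

Derivation:
Move 1: B@(1,1) -> caps B=0 W=0
Move 2: W@(3,1) -> caps B=0 W=0
Move 3: B@(1,0) -> caps B=0 W=0
Move 4: W@(0,1) -> caps B=0 W=0
Move 5: B@(0,2) -> caps B=0 W=0
Move 6: W@(3,3) -> caps B=0 W=0
Move 7: B@(0,0) -> caps B=1 W=0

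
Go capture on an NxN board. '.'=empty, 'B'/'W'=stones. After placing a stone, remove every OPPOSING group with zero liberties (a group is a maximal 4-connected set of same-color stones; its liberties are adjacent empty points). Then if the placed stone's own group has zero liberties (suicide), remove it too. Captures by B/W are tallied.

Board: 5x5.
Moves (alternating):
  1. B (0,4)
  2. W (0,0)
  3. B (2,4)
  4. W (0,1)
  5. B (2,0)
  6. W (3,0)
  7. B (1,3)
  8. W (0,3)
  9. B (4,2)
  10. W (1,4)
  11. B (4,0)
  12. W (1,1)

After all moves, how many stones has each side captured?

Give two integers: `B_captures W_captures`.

Move 1: B@(0,4) -> caps B=0 W=0
Move 2: W@(0,0) -> caps B=0 W=0
Move 3: B@(2,4) -> caps B=0 W=0
Move 4: W@(0,1) -> caps B=0 W=0
Move 5: B@(2,0) -> caps B=0 W=0
Move 6: W@(3,0) -> caps B=0 W=0
Move 7: B@(1,3) -> caps B=0 W=0
Move 8: W@(0,3) -> caps B=0 W=0
Move 9: B@(4,2) -> caps B=0 W=0
Move 10: W@(1,4) -> caps B=0 W=1
Move 11: B@(4,0) -> caps B=0 W=1
Move 12: W@(1,1) -> caps B=0 W=1

Answer: 0 1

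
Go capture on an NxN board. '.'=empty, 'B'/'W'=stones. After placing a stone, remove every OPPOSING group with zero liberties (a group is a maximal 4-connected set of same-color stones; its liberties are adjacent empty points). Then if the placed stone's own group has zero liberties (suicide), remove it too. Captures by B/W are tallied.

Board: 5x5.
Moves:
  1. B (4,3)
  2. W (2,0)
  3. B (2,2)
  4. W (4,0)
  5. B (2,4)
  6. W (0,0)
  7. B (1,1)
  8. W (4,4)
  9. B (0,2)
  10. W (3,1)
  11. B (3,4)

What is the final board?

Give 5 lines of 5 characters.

Answer: W.B..
.B...
W.B.B
.W..B
W..B.

Derivation:
Move 1: B@(4,3) -> caps B=0 W=0
Move 2: W@(2,0) -> caps B=0 W=0
Move 3: B@(2,2) -> caps B=0 W=0
Move 4: W@(4,0) -> caps B=0 W=0
Move 5: B@(2,4) -> caps B=0 W=0
Move 6: W@(0,0) -> caps B=0 W=0
Move 7: B@(1,1) -> caps B=0 W=0
Move 8: W@(4,4) -> caps B=0 W=0
Move 9: B@(0,2) -> caps B=0 W=0
Move 10: W@(3,1) -> caps B=0 W=0
Move 11: B@(3,4) -> caps B=1 W=0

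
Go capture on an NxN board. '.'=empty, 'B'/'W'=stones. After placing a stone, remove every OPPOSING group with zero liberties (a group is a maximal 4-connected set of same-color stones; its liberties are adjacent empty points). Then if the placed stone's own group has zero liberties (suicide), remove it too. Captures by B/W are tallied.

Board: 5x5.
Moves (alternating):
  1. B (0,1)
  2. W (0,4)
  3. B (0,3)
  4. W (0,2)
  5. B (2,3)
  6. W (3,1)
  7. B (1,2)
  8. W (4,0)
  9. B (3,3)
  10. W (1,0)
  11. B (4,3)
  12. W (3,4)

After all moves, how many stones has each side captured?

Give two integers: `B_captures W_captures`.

Answer: 1 0

Derivation:
Move 1: B@(0,1) -> caps B=0 W=0
Move 2: W@(0,4) -> caps B=0 W=0
Move 3: B@(0,3) -> caps B=0 W=0
Move 4: W@(0,2) -> caps B=0 W=0
Move 5: B@(2,3) -> caps B=0 W=0
Move 6: W@(3,1) -> caps B=0 W=0
Move 7: B@(1,2) -> caps B=1 W=0
Move 8: W@(4,0) -> caps B=1 W=0
Move 9: B@(3,3) -> caps B=1 W=0
Move 10: W@(1,0) -> caps B=1 W=0
Move 11: B@(4,3) -> caps B=1 W=0
Move 12: W@(3,4) -> caps B=1 W=0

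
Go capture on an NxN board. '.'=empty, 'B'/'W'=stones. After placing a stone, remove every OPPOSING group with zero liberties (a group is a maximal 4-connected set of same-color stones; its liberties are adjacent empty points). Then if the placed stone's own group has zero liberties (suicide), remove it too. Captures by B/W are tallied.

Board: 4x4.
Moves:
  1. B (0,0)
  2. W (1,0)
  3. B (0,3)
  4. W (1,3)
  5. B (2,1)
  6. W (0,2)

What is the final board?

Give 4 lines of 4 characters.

Move 1: B@(0,0) -> caps B=0 W=0
Move 2: W@(1,0) -> caps B=0 W=0
Move 3: B@(0,3) -> caps B=0 W=0
Move 4: W@(1,3) -> caps B=0 W=0
Move 5: B@(2,1) -> caps B=0 W=0
Move 6: W@(0,2) -> caps B=0 W=1

Answer: B.W.
W..W
.B..
....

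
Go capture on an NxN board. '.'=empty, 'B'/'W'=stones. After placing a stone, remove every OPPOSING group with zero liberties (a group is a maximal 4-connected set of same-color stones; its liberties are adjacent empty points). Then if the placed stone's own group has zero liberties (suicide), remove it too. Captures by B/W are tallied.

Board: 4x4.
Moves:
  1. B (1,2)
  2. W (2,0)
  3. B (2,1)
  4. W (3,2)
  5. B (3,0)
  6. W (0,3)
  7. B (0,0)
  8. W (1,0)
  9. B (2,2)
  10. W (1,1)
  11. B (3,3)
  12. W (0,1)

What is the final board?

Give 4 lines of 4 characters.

Answer: .W.W
WWB.
WBB.
B.WB

Derivation:
Move 1: B@(1,2) -> caps B=0 W=0
Move 2: W@(2,0) -> caps B=0 W=0
Move 3: B@(2,1) -> caps B=0 W=0
Move 4: W@(3,2) -> caps B=0 W=0
Move 5: B@(3,0) -> caps B=0 W=0
Move 6: W@(0,3) -> caps B=0 W=0
Move 7: B@(0,0) -> caps B=0 W=0
Move 8: W@(1,0) -> caps B=0 W=0
Move 9: B@(2,2) -> caps B=0 W=0
Move 10: W@(1,1) -> caps B=0 W=0
Move 11: B@(3,3) -> caps B=0 W=0
Move 12: W@(0,1) -> caps B=0 W=1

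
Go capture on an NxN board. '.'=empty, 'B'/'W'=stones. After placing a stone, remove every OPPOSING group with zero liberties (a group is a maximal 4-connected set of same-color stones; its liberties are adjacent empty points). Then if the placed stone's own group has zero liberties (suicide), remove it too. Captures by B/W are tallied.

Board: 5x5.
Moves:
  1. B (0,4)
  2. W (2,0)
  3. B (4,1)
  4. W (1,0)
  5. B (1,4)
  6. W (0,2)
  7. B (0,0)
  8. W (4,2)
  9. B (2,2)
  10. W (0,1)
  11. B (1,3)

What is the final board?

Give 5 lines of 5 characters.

Answer: .WW.B
W..BB
W.B..
.....
.BW..

Derivation:
Move 1: B@(0,4) -> caps B=0 W=0
Move 2: W@(2,0) -> caps B=0 W=0
Move 3: B@(4,1) -> caps B=0 W=0
Move 4: W@(1,0) -> caps B=0 W=0
Move 5: B@(1,4) -> caps B=0 W=0
Move 6: W@(0,2) -> caps B=0 W=0
Move 7: B@(0,0) -> caps B=0 W=0
Move 8: W@(4,2) -> caps B=0 W=0
Move 9: B@(2,2) -> caps B=0 W=0
Move 10: W@(0,1) -> caps B=0 W=1
Move 11: B@(1,3) -> caps B=0 W=1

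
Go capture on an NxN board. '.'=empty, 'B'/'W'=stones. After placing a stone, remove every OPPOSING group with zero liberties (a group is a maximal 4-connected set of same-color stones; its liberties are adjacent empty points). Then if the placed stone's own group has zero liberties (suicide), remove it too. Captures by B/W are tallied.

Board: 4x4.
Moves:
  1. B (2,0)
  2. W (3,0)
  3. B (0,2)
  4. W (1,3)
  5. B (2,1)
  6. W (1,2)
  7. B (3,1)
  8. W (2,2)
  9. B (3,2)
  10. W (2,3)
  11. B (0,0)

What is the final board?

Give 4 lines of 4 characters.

Answer: B.B.
..WW
BBWW
.BB.

Derivation:
Move 1: B@(2,0) -> caps B=0 W=0
Move 2: W@(3,0) -> caps B=0 W=0
Move 3: B@(0,2) -> caps B=0 W=0
Move 4: W@(1,3) -> caps B=0 W=0
Move 5: B@(2,1) -> caps B=0 W=0
Move 6: W@(1,2) -> caps B=0 W=0
Move 7: B@(3,1) -> caps B=1 W=0
Move 8: W@(2,2) -> caps B=1 W=0
Move 9: B@(3,2) -> caps B=1 W=0
Move 10: W@(2,3) -> caps B=1 W=0
Move 11: B@(0,0) -> caps B=1 W=0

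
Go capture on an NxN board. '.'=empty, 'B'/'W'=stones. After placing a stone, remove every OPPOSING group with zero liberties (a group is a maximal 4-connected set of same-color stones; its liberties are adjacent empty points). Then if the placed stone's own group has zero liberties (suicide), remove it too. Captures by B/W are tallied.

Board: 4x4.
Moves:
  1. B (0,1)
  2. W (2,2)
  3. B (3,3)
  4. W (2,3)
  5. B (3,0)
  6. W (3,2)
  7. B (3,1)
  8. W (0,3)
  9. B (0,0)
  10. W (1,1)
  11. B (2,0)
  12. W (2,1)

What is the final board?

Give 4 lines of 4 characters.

Answer: BB.W
.W..
BWWW
BBW.

Derivation:
Move 1: B@(0,1) -> caps B=0 W=0
Move 2: W@(2,2) -> caps B=0 W=0
Move 3: B@(3,3) -> caps B=0 W=0
Move 4: W@(2,3) -> caps B=0 W=0
Move 5: B@(3,0) -> caps B=0 W=0
Move 6: W@(3,2) -> caps B=0 W=1
Move 7: B@(3,1) -> caps B=0 W=1
Move 8: W@(0,3) -> caps B=0 W=1
Move 9: B@(0,0) -> caps B=0 W=1
Move 10: W@(1,1) -> caps B=0 W=1
Move 11: B@(2,0) -> caps B=0 W=1
Move 12: W@(2,1) -> caps B=0 W=1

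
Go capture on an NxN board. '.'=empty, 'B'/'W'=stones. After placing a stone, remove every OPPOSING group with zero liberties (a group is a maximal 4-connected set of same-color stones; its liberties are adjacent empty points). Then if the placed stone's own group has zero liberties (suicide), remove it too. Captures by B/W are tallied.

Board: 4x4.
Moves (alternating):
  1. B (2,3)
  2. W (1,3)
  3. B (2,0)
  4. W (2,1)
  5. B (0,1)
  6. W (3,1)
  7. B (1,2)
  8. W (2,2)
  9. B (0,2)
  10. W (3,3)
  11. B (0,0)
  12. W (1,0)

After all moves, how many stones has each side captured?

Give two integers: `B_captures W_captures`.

Move 1: B@(2,3) -> caps B=0 W=0
Move 2: W@(1,3) -> caps B=0 W=0
Move 3: B@(2,0) -> caps B=0 W=0
Move 4: W@(2,1) -> caps B=0 W=0
Move 5: B@(0,1) -> caps B=0 W=0
Move 6: W@(3,1) -> caps B=0 W=0
Move 7: B@(1,2) -> caps B=0 W=0
Move 8: W@(2,2) -> caps B=0 W=0
Move 9: B@(0,2) -> caps B=0 W=0
Move 10: W@(3,3) -> caps B=0 W=1
Move 11: B@(0,0) -> caps B=0 W=1
Move 12: W@(1,0) -> caps B=0 W=1

Answer: 0 1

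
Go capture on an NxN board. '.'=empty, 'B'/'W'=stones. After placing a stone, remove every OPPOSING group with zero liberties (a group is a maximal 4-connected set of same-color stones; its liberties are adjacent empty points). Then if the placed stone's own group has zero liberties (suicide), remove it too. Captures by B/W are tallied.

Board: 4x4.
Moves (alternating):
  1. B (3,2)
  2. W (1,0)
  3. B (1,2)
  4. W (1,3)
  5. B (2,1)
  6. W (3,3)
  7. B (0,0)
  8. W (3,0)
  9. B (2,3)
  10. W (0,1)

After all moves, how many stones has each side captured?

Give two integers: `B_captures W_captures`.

Answer: 1 1

Derivation:
Move 1: B@(3,2) -> caps B=0 W=0
Move 2: W@(1,0) -> caps B=0 W=0
Move 3: B@(1,2) -> caps B=0 W=0
Move 4: W@(1,3) -> caps B=0 W=0
Move 5: B@(2,1) -> caps B=0 W=0
Move 6: W@(3,3) -> caps B=0 W=0
Move 7: B@(0,0) -> caps B=0 W=0
Move 8: W@(3,0) -> caps B=0 W=0
Move 9: B@(2,3) -> caps B=1 W=0
Move 10: W@(0,1) -> caps B=1 W=1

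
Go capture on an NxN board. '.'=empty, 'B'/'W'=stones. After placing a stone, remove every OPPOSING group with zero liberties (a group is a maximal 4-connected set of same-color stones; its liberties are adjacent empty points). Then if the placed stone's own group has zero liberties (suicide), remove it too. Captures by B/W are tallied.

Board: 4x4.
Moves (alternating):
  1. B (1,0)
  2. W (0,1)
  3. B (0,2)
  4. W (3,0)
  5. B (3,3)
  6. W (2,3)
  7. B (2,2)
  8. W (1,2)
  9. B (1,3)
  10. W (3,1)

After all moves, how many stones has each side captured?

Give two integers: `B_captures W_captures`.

Move 1: B@(1,0) -> caps B=0 W=0
Move 2: W@(0,1) -> caps B=0 W=0
Move 3: B@(0,2) -> caps B=0 W=0
Move 4: W@(3,0) -> caps B=0 W=0
Move 5: B@(3,3) -> caps B=0 W=0
Move 6: W@(2,3) -> caps B=0 W=0
Move 7: B@(2,2) -> caps B=0 W=0
Move 8: W@(1,2) -> caps B=0 W=0
Move 9: B@(1,3) -> caps B=1 W=0
Move 10: W@(3,1) -> caps B=1 W=0

Answer: 1 0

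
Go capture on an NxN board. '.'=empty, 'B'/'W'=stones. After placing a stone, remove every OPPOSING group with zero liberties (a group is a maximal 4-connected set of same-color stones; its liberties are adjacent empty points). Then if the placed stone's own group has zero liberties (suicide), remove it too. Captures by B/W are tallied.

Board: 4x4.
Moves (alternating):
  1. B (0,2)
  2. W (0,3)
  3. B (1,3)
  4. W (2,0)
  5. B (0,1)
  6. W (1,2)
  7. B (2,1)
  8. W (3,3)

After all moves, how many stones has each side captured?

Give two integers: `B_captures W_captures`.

Answer: 1 0

Derivation:
Move 1: B@(0,2) -> caps B=0 W=0
Move 2: W@(0,3) -> caps B=0 W=0
Move 3: B@(1,3) -> caps B=1 W=0
Move 4: W@(2,0) -> caps B=1 W=0
Move 5: B@(0,1) -> caps B=1 W=0
Move 6: W@(1,2) -> caps B=1 W=0
Move 7: B@(2,1) -> caps B=1 W=0
Move 8: W@(3,3) -> caps B=1 W=0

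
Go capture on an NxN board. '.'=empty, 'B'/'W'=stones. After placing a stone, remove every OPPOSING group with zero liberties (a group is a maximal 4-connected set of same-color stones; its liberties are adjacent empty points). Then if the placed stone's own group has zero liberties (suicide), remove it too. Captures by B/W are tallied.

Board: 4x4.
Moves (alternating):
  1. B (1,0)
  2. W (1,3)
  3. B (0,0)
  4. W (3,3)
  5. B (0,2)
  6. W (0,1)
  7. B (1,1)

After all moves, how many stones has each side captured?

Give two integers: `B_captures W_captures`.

Answer: 1 0

Derivation:
Move 1: B@(1,0) -> caps B=0 W=0
Move 2: W@(1,3) -> caps B=0 W=0
Move 3: B@(0,0) -> caps B=0 W=0
Move 4: W@(3,3) -> caps B=0 W=0
Move 5: B@(0,2) -> caps B=0 W=0
Move 6: W@(0,1) -> caps B=0 W=0
Move 7: B@(1,1) -> caps B=1 W=0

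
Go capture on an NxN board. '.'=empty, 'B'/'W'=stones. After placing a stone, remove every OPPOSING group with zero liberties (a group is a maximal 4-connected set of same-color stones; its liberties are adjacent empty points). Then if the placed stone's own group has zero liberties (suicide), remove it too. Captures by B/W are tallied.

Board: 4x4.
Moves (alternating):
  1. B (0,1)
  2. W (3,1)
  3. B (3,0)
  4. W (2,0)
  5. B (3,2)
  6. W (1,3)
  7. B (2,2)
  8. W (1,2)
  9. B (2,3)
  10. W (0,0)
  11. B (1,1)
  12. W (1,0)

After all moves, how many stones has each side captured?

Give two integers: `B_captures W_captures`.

Answer: 0 1

Derivation:
Move 1: B@(0,1) -> caps B=0 W=0
Move 2: W@(3,1) -> caps B=0 W=0
Move 3: B@(3,0) -> caps B=0 W=0
Move 4: W@(2,0) -> caps B=0 W=1
Move 5: B@(3,2) -> caps B=0 W=1
Move 6: W@(1,3) -> caps B=0 W=1
Move 7: B@(2,2) -> caps B=0 W=1
Move 8: W@(1,2) -> caps B=0 W=1
Move 9: B@(2,3) -> caps B=0 W=1
Move 10: W@(0,0) -> caps B=0 W=1
Move 11: B@(1,1) -> caps B=0 W=1
Move 12: W@(1,0) -> caps B=0 W=1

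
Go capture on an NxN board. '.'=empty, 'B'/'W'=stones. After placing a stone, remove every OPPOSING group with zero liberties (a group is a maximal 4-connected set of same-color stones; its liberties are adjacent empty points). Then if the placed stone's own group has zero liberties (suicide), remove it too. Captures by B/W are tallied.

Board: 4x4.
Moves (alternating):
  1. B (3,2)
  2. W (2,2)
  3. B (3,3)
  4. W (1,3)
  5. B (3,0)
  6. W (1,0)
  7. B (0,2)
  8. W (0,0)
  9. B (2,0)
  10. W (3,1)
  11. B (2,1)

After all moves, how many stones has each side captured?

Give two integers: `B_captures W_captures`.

Move 1: B@(3,2) -> caps B=0 W=0
Move 2: W@(2,2) -> caps B=0 W=0
Move 3: B@(3,3) -> caps B=0 W=0
Move 4: W@(1,3) -> caps B=0 W=0
Move 5: B@(3,0) -> caps B=0 W=0
Move 6: W@(1,0) -> caps B=0 W=0
Move 7: B@(0,2) -> caps B=0 W=0
Move 8: W@(0,0) -> caps B=0 W=0
Move 9: B@(2,0) -> caps B=0 W=0
Move 10: W@(3,1) -> caps B=0 W=0
Move 11: B@(2,1) -> caps B=1 W=0

Answer: 1 0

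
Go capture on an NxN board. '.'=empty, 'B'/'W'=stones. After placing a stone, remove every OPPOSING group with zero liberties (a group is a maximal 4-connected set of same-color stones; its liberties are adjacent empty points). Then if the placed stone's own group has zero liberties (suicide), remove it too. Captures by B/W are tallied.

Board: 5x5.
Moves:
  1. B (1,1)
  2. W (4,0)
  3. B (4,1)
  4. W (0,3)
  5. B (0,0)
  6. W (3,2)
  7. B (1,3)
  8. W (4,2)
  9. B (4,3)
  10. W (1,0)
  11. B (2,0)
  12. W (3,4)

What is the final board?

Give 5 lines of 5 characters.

Answer: B..W.
.B.B.
B....
..W.W
WBWB.

Derivation:
Move 1: B@(1,1) -> caps B=0 W=0
Move 2: W@(4,0) -> caps B=0 W=0
Move 3: B@(4,1) -> caps B=0 W=0
Move 4: W@(0,3) -> caps B=0 W=0
Move 5: B@(0,0) -> caps B=0 W=0
Move 6: W@(3,2) -> caps B=0 W=0
Move 7: B@(1,3) -> caps B=0 W=0
Move 8: W@(4,2) -> caps B=0 W=0
Move 9: B@(4,3) -> caps B=0 W=0
Move 10: W@(1,0) -> caps B=0 W=0
Move 11: B@(2,0) -> caps B=1 W=0
Move 12: W@(3,4) -> caps B=1 W=0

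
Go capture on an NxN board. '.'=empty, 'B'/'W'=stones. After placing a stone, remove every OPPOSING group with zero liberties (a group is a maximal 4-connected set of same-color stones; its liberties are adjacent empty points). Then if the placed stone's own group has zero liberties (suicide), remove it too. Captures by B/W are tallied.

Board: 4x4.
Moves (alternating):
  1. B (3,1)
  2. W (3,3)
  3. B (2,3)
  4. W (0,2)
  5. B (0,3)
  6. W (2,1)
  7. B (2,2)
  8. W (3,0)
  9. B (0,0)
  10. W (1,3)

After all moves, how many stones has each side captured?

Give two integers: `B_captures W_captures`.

Move 1: B@(3,1) -> caps B=0 W=0
Move 2: W@(3,3) -> caps B=0 W=0
Move 3: B@(2,3) -> caps B=0 W=0
Move 4: W@(0,2) -> caps B=0 W=0
Move 5: B@(0,3) -> caps B=0 W=0
Move 6: W@(2,1) -> caps B=0 W=0
Move 7: B@(2,2) -> caps B=0 W=0
Move 8: W@(3,0) -> caps B=0 W=0
Move 9: B@(0,0) -> caps B=0 W=0
Move 10: W@(1,3) -> caps B=0 W=1

Answer: 0 1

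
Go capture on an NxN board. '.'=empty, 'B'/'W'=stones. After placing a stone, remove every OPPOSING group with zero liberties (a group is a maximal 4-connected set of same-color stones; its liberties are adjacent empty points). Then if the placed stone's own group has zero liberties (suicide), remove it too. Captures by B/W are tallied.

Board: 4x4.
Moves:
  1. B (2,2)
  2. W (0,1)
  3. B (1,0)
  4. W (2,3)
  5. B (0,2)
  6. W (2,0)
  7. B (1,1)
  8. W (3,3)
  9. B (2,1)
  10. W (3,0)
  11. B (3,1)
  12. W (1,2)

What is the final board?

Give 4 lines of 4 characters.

Answer: .WB.
BBW.
.BBW
.B.W

Derivation:
Move 1: B@(2,2) -> caps B=0 W=0
Move 2: W@(0,1) -> caps B=0 W=0
Move 3: B@(1,0) -> caps B=0 W=0
Move 4: W@(2,3) -> caps B=0 W=0
Move 5: B@(0,2) -> caps B=0 W=0
Move 6: W@(2,0) -> caps B=0 W=0
Move 7: B@(1,1) -> caps B=0 W=0
Move 8: W@(3,3) -> caps B=0 W=0
Move 9: B@(2,1) -> caps B=0 W=0
Move 10: W@(3,0) -> caps B=0 W=0
Move 11: B@(3,1) -> caps B=2 W=0
Move 12: W@(1,2) -> caps B=2 W=0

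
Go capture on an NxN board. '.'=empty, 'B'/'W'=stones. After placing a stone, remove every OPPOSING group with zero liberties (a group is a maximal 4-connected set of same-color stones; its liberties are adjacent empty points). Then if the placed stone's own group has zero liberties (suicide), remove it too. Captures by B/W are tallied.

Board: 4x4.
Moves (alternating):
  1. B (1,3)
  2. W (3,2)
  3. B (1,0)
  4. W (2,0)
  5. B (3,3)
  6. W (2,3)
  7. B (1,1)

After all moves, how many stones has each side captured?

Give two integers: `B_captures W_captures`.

Answer: 0 1

Derivation:
Move 1: B@(1,3) -> caps B=0 W=0
Move 2: W@(3,2) -> caps B=0 W=0
Move 3: B@(1,0) -> caps B=0 W=0
Move 4: W@(2,0) -> caps B=0 W=0
Move 5: B@(3,3) -> caps B=0 W=0
Move 6: W@(2,3) -> caps B=0 W=1
Move 7: B@(1,1) -> caps B=0 W=1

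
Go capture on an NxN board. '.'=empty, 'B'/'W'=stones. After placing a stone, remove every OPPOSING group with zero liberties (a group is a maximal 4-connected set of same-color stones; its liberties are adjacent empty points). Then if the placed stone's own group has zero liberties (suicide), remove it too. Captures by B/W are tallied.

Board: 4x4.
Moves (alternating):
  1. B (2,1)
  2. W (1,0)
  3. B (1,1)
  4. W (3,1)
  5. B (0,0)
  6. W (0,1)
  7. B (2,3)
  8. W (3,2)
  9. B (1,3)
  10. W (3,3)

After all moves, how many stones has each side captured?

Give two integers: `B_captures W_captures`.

Answer: 0 1

Derivation:
Move 1: B@(2,1) -> caps B=0 W=0
Move 2: W@(1,0) -> caps B=0 W=0
Move 3: B@(1,1) -> caps B=0 W=0
Move 4: W@(3,1) -> caps B=0 W=0
Move 5: B@(0,0) -> caps B=0 W=0
Move 6: W@(0,1) -> caps B=0 W=1
Move 7: B@(2,3) -> caps B=0 W=1
Move 8: W@(3,2) -> caps B=0 W=1
Move 9: B@(1,3) -> caps B=0 W=1
Move 10: W@(3,3) -> caps B=0 W=1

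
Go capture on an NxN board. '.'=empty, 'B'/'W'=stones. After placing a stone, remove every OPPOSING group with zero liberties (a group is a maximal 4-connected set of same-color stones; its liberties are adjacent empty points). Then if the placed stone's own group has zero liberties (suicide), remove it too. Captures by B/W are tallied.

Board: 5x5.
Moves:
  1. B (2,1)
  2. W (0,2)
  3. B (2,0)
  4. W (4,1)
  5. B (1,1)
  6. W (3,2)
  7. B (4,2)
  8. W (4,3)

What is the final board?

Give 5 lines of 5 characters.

Answer: ..W..
.B...
BB...
..W..
.W.W.

Derivation:
Move 1: B@(2,1) -> caps B=0 W=0
Move 2: W@(0,2) -> caps B=0 W=0
Move 3: B@(2,0) -> caps B=0 W=0
Move 4: W@(4,1) -> caps B=0 W=0
Move 5: B@(1,1) -> caps B=0 W=0
Move 6: W@(3,2) -> caps B=0 W=0
Move 7: B@(4,2) -> caps B=0 W=0
Move 8: W@(4,3) -> caps B=0 W=1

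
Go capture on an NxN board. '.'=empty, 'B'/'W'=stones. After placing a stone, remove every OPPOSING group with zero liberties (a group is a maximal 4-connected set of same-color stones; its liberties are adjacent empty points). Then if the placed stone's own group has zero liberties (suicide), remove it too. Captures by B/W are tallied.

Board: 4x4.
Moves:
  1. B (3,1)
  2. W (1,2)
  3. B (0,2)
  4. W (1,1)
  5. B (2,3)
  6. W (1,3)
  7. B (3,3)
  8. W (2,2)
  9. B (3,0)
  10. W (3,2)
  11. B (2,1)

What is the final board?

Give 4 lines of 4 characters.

Move 1: B@(3,1) -> caps B=0 W=0
Move 2: W@(1,2) -> caps B=0 W=0
Move 3: B@(0,2) -> caps B=0 W=0
Move 4: W@(1,1) -> caps B=0 W=0
Move 5: B@(2,3) -> caps B=0 W=0
Move 6: W@(1,3) -> caps B=0 W=0
Move 7: B@(3,3) -> caps B=0 W=0
Move 8: W@(2,2) -> caps B=0 W=0
Move 9: B@(3,0) -> caps B=0 W=0
Move 10: W@(3,2) -> caps B=0 W=2
Move 11: B@(2,1) -> caps B=0 W=2

Answer: ..B.
.WWW
.BW.
BBW.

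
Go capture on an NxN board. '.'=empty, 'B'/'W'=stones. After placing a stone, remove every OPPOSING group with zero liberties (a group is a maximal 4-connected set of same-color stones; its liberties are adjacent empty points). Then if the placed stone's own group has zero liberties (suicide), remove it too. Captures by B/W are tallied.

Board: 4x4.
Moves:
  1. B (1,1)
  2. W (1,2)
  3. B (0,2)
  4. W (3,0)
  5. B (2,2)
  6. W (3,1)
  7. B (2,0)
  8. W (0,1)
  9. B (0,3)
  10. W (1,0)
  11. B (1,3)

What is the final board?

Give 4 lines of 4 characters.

Answer: .WBB
WB.B
B.B.
WW..

Derivation:
Move 1: B@(1,1) -> caps B=0 W=0
Move 2: W@(1,2) -> caps B=0 W=0
Move 3: B@(0,2) -> caps B=0 W=0
Move 4: W@(3,0) -> caps B=0 W=0
Move 5: B@(2,2) -> caps B=0 W=0
Move 6: W@(3,1) -> caps B=0 W=0
Move 7: B@(2,0) -> caps B=0 W=0
Move 8: W@(0,1) -> caps B=0 W=0
Move 9: B@(0,3) -> caps B=0 W=0
Move 10: W@(1,0) -> caps B=0 W=0
Move 11: B@(1,3) -> caps B=1 W=0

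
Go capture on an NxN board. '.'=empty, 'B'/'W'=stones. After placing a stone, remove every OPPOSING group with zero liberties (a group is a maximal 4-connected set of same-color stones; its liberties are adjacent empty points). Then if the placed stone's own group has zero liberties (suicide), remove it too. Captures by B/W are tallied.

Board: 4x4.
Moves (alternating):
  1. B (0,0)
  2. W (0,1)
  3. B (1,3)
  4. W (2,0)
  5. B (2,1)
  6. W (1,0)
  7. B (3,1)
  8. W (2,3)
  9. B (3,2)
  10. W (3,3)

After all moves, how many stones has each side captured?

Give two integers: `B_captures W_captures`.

Move 1: B@(0,0) -> caps B=0 W=0
Move 2: W@(0,1) -> caps B=0 W=0
Move 3: B@(1,3) -> caps B=0 W=0
Move 4: W@(2,0) -> caps B=0 W=0
Move 5: B@(2,1) -> caps B=0 W=0
Move 6: W@(1,0) -> caps B=0 W=1
Move 7: B@(3,1) -> caps B=0 W=1
Move 8: W@(2,3) -> caps B=0 W=1
Move 9: B@(3,2) -> caps B=0 W=1
Move 10: W@(3,3) -> caps B=0 W=1

Answer: 0 1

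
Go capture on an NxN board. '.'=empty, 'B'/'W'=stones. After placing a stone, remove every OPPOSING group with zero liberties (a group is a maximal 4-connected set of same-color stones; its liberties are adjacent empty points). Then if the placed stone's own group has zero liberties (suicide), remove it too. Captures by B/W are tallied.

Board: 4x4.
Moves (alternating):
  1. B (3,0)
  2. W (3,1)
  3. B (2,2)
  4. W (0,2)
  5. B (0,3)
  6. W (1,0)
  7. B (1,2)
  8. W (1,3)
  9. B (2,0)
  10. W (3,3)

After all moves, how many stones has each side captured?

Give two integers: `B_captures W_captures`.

Move 1: B@(3,0) -> caps B=0 W=0
Move 2: W@(3,1) -> caps B=0 W=0
Move 3: B@(2,2) -> caps B=0 W=0
Move 4: W@(0,2) -> caps B=0 W=0
Move 5: B@(0,3) -> caps B=0 W=0
Move 6: W@(1,0) -> caps B=0 W=0
Move 7: B@(1,2) -> caps B=0 W=0
Move 8: W@(1,3) -> caps B=0 W=1
Move 9: B@(2,0) -> caps B=0 W=1
Move 10: W@(3,3) -> caps B=0 W=1

Answer: 0 1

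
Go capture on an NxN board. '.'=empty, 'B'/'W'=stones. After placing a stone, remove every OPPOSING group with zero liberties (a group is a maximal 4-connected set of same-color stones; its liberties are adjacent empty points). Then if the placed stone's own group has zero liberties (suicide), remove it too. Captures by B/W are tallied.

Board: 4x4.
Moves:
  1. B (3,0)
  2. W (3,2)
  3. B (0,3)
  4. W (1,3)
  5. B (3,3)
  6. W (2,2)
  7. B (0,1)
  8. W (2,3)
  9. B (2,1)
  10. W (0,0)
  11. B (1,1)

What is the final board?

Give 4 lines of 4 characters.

Answer: WB.B
.B.W
.BWW
B.W.

Derivation:
Move 1: B@(3,0) -> caps B=0 W=0
Move 2: W@(3,2) -> caps B=0 W=0
Move 3: B@(0,3) -> caps B=0 W=0
Move 4: W@(1,3) -> caps B=0 W=0
Move 5: B@(3,3) -> caps B=0 W=0
Move 6: W@(2,2) -> caps B=0 W=0
Move 7: B@(0,1) -> caps B=0 W=0
Move 8: W@(2,3) -> caps B=0 W=1
Move 9: B@(2,1) -> caps B=0 W=1
Move 10: W@(0,0) -> caps B=0 W=1
Move 11: B@(1,1) -> caps B=0 W=1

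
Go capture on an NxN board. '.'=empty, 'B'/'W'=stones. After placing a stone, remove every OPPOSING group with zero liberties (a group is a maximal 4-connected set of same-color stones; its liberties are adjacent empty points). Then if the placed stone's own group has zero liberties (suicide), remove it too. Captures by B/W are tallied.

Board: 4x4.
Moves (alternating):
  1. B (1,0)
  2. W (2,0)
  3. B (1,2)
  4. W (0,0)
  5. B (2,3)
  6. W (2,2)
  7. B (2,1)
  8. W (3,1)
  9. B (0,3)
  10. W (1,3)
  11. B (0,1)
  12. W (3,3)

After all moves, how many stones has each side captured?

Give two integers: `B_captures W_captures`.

Move 1: B@(1,0) -> caps B=0 W=0
Move 2: W@(2,0) -> caps B=0 W=0
Move 3: B@(1,2) -> caps B=0 W=0
Move 4: W@(0,0) -> caps B=0 W=0
Move 5: B@(2,3) -> caps B=0 W=0
Move 6: W@(2,2) -> caps B=0 W=0
Move 7: B@(2,1) -> caps B=0 W=0
Move 8: W@(3,1) -> caps B=0 W=0
Move 9: B@(0,3) -> caps B=0 W=0
Move 10: W@(1,3) -> caps B=0 W=0
Move 11: B@(0,1) -> caps B=1 W=0
Move 12: W@(3,3) -> caps B=1 W=0

Answer: 1 0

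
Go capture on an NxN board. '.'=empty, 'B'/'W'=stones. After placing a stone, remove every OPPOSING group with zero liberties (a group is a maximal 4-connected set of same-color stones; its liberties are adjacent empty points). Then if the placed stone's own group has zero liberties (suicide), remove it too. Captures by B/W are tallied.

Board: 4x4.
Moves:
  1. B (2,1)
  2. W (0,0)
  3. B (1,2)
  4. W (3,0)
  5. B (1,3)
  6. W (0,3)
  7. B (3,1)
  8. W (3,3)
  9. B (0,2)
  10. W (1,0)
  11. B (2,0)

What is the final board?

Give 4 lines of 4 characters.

Answer: W.B.
W.BB
BB..
.B.W

Derivation:
Move 1: B@(2,1) -> caps B=0 W=0
Move 2: W@(0,0) -> caps B=0 W=0
Move 3: B@(1,2) -> caps B=0 W=0
Move 4: W@(3,0) -> caps B=0 W=0
Move 5: B@(1,3) -> caps B=0 W=0
Move 6: W@(0,3) -> caps B=0 W=0
Move 7: B@(3,1) -> caps B=0 W=0
Move 8: W@(3,3) -> caps B=0 W=0
Move 9: B@(0,2) -> caps B=1 W=0
Move 10: W@(1,0) -> caps B=1 W=0
Move 11: B@(2,0) -> caps B=2 W=0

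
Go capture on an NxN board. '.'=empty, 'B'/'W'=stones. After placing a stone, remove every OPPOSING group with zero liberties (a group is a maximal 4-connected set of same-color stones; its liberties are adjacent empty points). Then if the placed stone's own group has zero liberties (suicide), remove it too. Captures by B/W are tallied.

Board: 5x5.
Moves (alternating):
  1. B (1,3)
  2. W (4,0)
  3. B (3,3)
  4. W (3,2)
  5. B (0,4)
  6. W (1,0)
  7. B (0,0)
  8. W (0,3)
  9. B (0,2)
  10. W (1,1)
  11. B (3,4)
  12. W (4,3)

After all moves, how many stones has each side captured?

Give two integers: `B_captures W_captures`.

Answer: 1 0

Derivation:
Move 1: B@(1,3) -> caps B=0 W=0
Move 2: W@(4,0) -> caps B=0 W=0
Move 3: B@(3,3) -> caps B=0 W=0
Move 4: W@(3,2) -> caps B=0 W=0
Move 5: B@(0,4) -> caps B=0 W=0
Move 6: W@(1,0) -> caps B=0 W=0
Move 7: B@(0,0) -> caps B=0 W=0
Move 8: W@(0,3) -> caps B=0 W=0
Move 9: B@(0,2) -> caps B=1 W=0
Move 10: W@(1,1) -> caps B=1 W=0
Move 11: B@(3,4) -> caps B=1 W=0
Move 12: W@(4,3) -> caps B=1 W=0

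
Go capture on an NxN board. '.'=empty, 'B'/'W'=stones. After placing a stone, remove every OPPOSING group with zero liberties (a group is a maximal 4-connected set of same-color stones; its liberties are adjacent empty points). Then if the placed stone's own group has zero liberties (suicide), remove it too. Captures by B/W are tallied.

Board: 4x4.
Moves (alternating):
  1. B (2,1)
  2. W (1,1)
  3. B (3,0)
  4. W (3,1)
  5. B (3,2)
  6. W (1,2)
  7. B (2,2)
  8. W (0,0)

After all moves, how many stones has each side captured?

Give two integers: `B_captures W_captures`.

Answer: 1 0

Derivation:
Move 1: B@(2,1) -> caps B=0 W=0
Move 2: W@(1,1) -> caps B=0 W=0
Move 3: B@(3,0) -> caps B=0 W=0
Move 4: W@(3,1) -> caps B=0 W=0
Move 5: B@(3,2) -> caps B=1 W=0
Move 6: W@(1,2) -> caps B=1 W=0
Move 7: B@(2,2) -> caps B=1 W=0
Move 8: W@(0,0) -> caps B=1 W=0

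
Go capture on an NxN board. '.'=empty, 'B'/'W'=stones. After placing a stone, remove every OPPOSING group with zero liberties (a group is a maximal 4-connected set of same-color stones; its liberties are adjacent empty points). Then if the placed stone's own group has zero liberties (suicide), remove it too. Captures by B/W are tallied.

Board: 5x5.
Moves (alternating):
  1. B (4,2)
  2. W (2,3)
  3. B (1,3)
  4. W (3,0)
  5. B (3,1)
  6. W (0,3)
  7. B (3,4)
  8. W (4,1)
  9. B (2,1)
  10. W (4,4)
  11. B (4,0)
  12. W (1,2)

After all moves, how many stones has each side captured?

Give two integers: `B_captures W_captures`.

Answer: 1 0

Derivation:
Move 1: B@(4,2) -> caps B=0 W=0
Move 2: W@(2,3) -> caps B=0 W=0
Move 3: B@(1,3) -> caps B=0 W=0
Move 4: W@(3,0) -> caps B=0 W=0
Move 5: B@(3,1) -> caps B=0 W=0
Move 6: W@(0,3) -> caps B=0 W=0
Move 7: B@(3,4) -> caps B=0 W=0
Move 8: W@(4,1) -> caps B=0 W=0
Move 9: B@(2,1) -> caps B=0 W=0
Move 10: W@(4,4) -> caps B=0 W=0
Move 11: B@(4,0) -> caps B=1 W=0
Move 12: W@(1,2) -> caps B=1 W=0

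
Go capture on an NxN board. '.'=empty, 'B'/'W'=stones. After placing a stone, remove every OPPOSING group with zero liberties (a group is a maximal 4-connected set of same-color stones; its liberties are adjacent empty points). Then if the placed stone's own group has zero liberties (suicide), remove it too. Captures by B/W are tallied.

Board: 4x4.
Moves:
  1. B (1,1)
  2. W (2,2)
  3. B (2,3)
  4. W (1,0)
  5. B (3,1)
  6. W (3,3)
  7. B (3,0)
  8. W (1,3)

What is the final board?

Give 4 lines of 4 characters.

Answer: ....
WB.W
..W.
BB.W

Derivation:
Move 1: B@(1,1) -> caps B=0 W=0
Move 2: W@(2,2) -> caps B=0 W=0
Move 3: B@(2,3) -> caps B=0 W=0
Move 4: W@(1,0) -> caps B=0 W=0
Move 5: B@(3,1) -> caps B=0 W=0
Move 6: W@(3,3) -> caps B=0 W=0
Move 7: B@(3,0) -> caps B=0 W=0
Move 8: W@(1,3) -> caps B=0 W=1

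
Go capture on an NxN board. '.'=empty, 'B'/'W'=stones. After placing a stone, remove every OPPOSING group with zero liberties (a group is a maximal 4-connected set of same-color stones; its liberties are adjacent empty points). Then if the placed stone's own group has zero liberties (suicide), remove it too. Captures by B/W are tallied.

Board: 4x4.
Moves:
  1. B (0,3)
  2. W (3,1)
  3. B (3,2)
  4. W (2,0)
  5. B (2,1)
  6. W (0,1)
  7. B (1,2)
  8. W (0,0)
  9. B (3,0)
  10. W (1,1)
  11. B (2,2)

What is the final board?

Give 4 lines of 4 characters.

Move 1: B@(0,3) -> caps B=0 W=0
Move 2: W@(3,1) -> caps B=0 W=0
Move 3: B@(3,2) -> caps B=0 W=0
Move 4: W@(2,0) -> caps B=0 W=0
Move 5: B@(2,1) -> caps B=0 W=0
Move 6: W@(0,1) -> caps B=0 W=0
Move 7: B@(1,2) -> caps B=0 W=0
Move 8: W@(0,0) -> caps B=0 W=0
Move 9: B@(3,0) -> caps B=1 W=0
Move 10: W@(1,1) -> caps B=1 W=0
Move 11: B@(2,2) -> caps B=1 W=0

Answer: WW.B
.WB.
WBB.
B.B.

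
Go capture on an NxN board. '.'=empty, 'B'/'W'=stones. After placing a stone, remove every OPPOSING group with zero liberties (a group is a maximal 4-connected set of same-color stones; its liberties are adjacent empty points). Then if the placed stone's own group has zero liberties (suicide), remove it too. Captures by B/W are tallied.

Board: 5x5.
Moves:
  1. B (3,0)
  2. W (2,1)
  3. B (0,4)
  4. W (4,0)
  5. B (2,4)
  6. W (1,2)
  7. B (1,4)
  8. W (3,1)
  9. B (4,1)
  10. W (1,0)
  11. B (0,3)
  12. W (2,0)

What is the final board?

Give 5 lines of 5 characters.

Answer: ...BB
W.W.B
WW..B
BW...
.B...

Derivation:
Move 1: B@(3,0) -> caps B=0 W=0
Move 2: W@(2,1) -> caps B=0 W=0
Move 3: B@(0,4) -> caps B=0 W=0
Move 4: W@(4,0) -> caps B=0 W=0
Move 5: B@(2,4) -> caps B=0 W=0
Move 6: W@(1,2) -> caps B=0 W=0
Move 7: B@(1,4) -> caps B=0 W=0
Move 8: W@(3,1) -> caps B=0 W=0
Move 9: B@(4,1) -> caps B=1 W=0
Move 10: W@(1,0) -> caps B=1 W=0
Move 11: B@(0,3) -> caps B=1 W=0
Move 12: W@(2,0) -> caps B=1 W=0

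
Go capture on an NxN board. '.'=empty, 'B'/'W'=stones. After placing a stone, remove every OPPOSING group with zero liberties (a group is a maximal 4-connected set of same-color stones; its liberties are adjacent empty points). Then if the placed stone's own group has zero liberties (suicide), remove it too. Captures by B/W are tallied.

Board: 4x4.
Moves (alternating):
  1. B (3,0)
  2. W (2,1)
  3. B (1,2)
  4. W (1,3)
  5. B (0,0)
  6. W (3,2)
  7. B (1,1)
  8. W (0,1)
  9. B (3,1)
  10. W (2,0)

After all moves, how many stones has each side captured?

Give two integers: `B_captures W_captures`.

Answer: 0 2

Derivation:
Move 1: B@(3,0) -> caps B=0 W=0
Move 2: W@(2,1) -> caps B=0 W=0
Move 3: B@(1,2) -> caps B=0 W=0
Move 4: W@(1,3) -> caps B=0 W=0
Move 5: B@(0,0) -> caps B=0 W=0
Move 6: W@(3,2) -> caps B=0 W=0
Move 7: B@(1,1) -> caps B=0 W=0
Move 8: W@(0,1) -> caps B=0 W=0
Move 9: B@(3,1) -> caps B=0 W=0
Move 10: W@(2,0) -> caps B=0 W=2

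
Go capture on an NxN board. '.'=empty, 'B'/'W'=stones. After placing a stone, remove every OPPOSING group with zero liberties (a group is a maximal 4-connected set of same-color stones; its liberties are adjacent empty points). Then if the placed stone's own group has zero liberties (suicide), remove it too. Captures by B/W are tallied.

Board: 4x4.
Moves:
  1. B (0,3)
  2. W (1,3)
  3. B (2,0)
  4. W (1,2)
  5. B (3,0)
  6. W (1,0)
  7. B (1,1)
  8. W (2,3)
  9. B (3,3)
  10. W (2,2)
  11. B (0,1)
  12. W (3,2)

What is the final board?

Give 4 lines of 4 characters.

Answer: .B.B
WBWW
B.WW
B.W.

Derivation:
Move 1: B@(0,3) -> caps B=0 W=0
Move 2: W@(1,3) -> caps B=0 W=0
Move 3: B@(2,0) -> caps B=0 W=0
Move 4: W@(1,2) -> caps B=0 W=0
Move 5: B@(3,0) -> caps B=0 W=0
Move 6: W@(1,0) -> caps B=0 W=0
Move 7: B@(1,1) -> caps B=0 W=0
Move 8: W@(2,3) -> caps B=0 W=0
Move 9: B@(3,3) -> caps B=0 W=0
Move 10: W@(2,2) -> caps B=0 W=0
Move 11: B@(0,1) -> caps B=0 W=0
Move 12: W@(3,2) -> caps B=0 W=1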